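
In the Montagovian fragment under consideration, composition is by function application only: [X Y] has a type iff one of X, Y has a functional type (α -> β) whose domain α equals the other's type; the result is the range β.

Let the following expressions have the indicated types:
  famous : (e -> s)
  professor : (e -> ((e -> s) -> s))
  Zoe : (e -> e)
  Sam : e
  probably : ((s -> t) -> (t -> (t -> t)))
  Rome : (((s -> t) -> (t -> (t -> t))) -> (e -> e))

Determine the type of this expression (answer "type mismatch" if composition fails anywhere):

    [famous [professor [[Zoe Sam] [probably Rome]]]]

s

At [Zoe Sam], Zoe : (e -> e) takes Sam : e, giving e.
At [probably Rome], Rome : (((s -> t) -> (t -> (t -> t))) -> (e -> e)) takes probably : ((s -> t) -> (t -> (t -> t))), giving (e -> e).
At [[Zoe Sam] [probably Rome]], [probably Rome] : (e -> e) takes [Zoe Sam] : e, giving e.
At [professor [[Zoe Sam] [probably Rome]]], professor : (e -> ((e -> s) -> s)) takes [[Zoe Sam] [probably Rome]] : e, giving ((e -> s) -> s).
At [famous [professor [[Zoe Sam] [probably Rome]]]], [professor [[Zoe Sam] [probably Rome]]] : ((e -> s) -> s) takes famous : (e -> s), giving s.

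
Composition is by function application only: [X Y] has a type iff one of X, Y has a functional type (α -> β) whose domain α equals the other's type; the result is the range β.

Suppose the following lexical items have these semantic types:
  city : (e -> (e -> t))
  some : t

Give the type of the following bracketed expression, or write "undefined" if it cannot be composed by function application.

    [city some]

[city some]: (e -> (e -> t)) with t — neither is a function whose domain matches the other; composition fails here.

undefined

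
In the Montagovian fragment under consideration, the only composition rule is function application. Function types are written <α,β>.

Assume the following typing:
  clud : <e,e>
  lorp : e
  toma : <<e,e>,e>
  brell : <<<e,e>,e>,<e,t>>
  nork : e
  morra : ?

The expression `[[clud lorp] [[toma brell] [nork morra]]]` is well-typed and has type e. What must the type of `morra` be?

At [[clud lorp] [[toma brell] [nork morra]]] (required: e): [clud lorp] is e, which is not a function with range e; hence [[toma brell] [nork morra]] is the functor — type <e,e>.
At [[toma brell] [nork morra]] (required: <e,e>): [toma brell] is <e,t>, which is not a function with range <e,e>; hence [nork morra] is the functor — type <<e,t>,<e,e>>.
At [nork morra] (required: <<e,t>,<e,e>>): nork is e, which is not a function with range <<e,t>,<e,e>>; hence morra is the functor — type <e,<<e,t>,<e,e>>>.

<e,<<e,t>,<e,e>>>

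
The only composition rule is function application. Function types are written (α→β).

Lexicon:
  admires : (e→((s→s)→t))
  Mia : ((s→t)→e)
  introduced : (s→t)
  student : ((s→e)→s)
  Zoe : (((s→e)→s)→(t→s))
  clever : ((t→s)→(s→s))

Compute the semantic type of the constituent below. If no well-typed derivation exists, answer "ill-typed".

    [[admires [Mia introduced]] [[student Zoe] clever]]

t

[Mia introduced]: Mia is ((s→t)→e), introduced is (s→t); result e.
[admires [Mia introduced]]: admires is (e→((s→s)→t)), [Mia introduced] is e; result ((s→s)→t).
[student Zoe]: Zoe is (((s→e)→s)→(t→s)), student is ((s→e)→s); result (t→s).
[[student Zoe] clever]: clever is ((t→s)→(s→s)), [student Zoe] is (t→s); result (s→s).
[[admires [Mia introduced]] [[student Zoe] clever]]: [admires [Mia introduced]] is ((s→s)→t), [[student Zoe] clever] is (s→s); result t.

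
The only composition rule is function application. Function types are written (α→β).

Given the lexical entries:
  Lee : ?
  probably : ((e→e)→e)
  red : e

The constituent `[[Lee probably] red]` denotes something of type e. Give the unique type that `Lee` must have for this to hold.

(((e→e)→e)→(e→e))

For [[Lee probably] red] to have type e with red of type e, [Lee probably] must be the function: [Lee probably] : (e→e).
For [Lee probably] to have type (e→e) with probably of type ((e→e)→e), Lee must be the function: Lee : (((e→e)→e)→(e→e)).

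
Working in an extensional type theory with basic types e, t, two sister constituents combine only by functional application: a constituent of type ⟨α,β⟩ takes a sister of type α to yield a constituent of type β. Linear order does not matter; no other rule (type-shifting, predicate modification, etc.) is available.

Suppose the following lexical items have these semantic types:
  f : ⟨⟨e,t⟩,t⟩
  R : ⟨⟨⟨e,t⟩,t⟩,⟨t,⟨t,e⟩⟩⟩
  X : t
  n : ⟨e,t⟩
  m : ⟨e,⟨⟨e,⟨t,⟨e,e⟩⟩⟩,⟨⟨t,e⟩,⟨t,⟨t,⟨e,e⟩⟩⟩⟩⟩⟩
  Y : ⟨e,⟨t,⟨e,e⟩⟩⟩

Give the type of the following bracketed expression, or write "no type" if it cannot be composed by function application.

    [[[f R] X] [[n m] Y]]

At [f R], R : ⟨⟨⟨e,t⟩,t⟩,⟨t,⟨t,e⟩⟩⟩ takes f : ⟨⟨e,t⟩,t⟩, giving ⟨t,⟨t,e⟩⟩.
At [[f R] X], [f R] : ⟨t,⟨t,e⟩⟩ takes X : t, giving ⟨t,e⟩.
[n m]: ⟨e,t⟩ with ⟨e,⟨⟨e,⟨t,⟨e,e⟩⟩⟩,⟨⟨t,e⟩,⟨t,⟨t,⟨e,e⟩⟩⟩⟩⟩⟩ — neither is a function whose domain matches the other; composition fails here.

no type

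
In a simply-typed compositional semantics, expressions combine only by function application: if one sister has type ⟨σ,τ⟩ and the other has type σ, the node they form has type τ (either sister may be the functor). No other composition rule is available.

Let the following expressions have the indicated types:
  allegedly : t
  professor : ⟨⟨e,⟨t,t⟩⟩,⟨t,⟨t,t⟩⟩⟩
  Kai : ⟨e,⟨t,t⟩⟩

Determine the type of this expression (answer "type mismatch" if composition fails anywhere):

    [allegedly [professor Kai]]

At [professor Kai], professor : ⟨⟨e,⟨t,t⟩⟩,⟨t,⟨t,t⟩⟩⟩ takes Kai : ⟨e,⟨t,t⟩⟩, giving ⟨t,⟨t,t⟩⟩.
At [allegedly [professor Kai]], [professor Kai] : ⟨t,⟨t,t⟩⟩ takes allegedly : t, giving ⟨t,t⟩.

⟨t,t⟩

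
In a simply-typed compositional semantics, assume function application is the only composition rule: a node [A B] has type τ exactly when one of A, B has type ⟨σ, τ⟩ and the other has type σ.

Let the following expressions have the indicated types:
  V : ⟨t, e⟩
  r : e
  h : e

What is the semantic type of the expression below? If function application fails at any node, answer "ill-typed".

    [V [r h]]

ill-typed

[r h]: e and e cannot combine by function application — type clash.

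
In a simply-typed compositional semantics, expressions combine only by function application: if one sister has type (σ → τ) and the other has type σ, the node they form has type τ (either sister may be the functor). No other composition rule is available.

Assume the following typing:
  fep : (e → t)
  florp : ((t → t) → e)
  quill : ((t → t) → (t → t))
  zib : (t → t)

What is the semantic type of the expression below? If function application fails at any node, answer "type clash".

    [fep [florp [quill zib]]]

t

At [quill zib], quill : ((t → t) → (t → t)) takes zib : (t → t), giving (t → t).
At [florp [quill zib]], florp : ((t → t) → e) takes [quill zib] : (t → t), giving e.
At [fep [florp [quill zib]]], fep : (e → t) takes [florp [quill zib]] : e, giving t.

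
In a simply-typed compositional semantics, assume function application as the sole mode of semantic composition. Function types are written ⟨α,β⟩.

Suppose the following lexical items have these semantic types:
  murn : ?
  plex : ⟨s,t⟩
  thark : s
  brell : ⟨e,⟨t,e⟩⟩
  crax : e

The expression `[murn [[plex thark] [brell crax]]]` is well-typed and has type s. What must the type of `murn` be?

[murn [[plex thark] [brell crax]]] is required to be s. [[plex thark] [brell crax]] : e cannot yield s as functor, so murn : ⟨e,s⟩.

⟨e,s⟩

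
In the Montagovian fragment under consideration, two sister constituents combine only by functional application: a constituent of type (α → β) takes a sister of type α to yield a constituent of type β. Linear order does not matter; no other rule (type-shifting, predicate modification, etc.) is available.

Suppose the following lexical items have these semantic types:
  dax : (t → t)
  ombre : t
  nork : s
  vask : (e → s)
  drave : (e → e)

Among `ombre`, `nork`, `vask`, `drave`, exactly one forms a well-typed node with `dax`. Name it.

ombre

ombre — combines: dax : (t → t) takes ombre : t as argument, giving t.
nork : s — does not combine with dax.
vask : (e → s) — does not combine with dax.
drave : (e → e) — does not combine with dax.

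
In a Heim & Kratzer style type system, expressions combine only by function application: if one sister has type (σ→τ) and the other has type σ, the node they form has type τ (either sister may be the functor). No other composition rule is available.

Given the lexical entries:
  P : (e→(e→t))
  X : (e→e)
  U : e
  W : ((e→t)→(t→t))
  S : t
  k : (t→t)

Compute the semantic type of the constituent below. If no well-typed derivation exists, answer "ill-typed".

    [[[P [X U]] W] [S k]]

t

[X U]: (e→e) applied to e yields e.
[P [X U]]: (e→(e→t)) applied to e yields (e→t).
[[P [X U]] W]: ((e→t)→(t→t)) applied to (e→t) yields (t→t).
[S k]: (t→t) applied to t yields t.
[[[P [X U]] W] [S k]]: (t→t) applied to t yields t.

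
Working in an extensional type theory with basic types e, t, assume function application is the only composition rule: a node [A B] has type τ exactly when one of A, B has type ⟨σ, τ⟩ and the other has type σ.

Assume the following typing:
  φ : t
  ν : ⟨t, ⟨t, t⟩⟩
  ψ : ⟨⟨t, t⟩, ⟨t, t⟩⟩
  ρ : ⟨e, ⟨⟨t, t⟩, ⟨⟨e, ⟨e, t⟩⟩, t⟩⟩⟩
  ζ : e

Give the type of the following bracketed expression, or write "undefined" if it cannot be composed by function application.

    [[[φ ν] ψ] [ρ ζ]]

⟨⟨e, ⟨e, t⟩⟩, t⟩

At [φ ν], ν : ⟨t, ⟨t, t⟩⟩ takes φ : t, giving ⟨t, t⟩.
At [[φ ν] ψ], ψ : ⟨⟨t, t⟩, ⟨t, t⟩⟩ takes [φ ν] : ⟨t, t⟩, giving ⟨t, t⟩.
At [ρ ζ], ρ : ⟨e, ⟨⟨t, t⟩, ⟨⟨e, ⟨e, t⟩⟩, t⟩⟩⟩ takes ζ : e, giving ⟨⟨t, t⟩, ⟨⟨e, ⟨e, t⟩⟩, t⟩⟩.
At [[[φ ν] ψ] [ρ ζ]], [ρ ζ] : ⟨⟨t, t⟩, ⟨⟨e, ⟨e, t⟩⟩, t⟩⟩ takes [[φ ν] ψ] : ⟨t, t⟩, giving ⟨⟨e, ⟨e, t⟩⟩, t⟩.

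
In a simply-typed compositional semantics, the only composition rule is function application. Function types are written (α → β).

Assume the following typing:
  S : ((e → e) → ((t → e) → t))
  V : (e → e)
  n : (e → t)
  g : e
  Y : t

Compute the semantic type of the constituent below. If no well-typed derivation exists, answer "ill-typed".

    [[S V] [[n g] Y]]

ill-typed

[S V] — S of type ((e → e) → ((t → e) → t)) combines with V of type (e → e): type ((t → e) → t).
[n g] — n of type (e → t) combines with g of type e: type t.
[[n g] Y]: t with t — neither is a function whose domain matches the other; composition fails here.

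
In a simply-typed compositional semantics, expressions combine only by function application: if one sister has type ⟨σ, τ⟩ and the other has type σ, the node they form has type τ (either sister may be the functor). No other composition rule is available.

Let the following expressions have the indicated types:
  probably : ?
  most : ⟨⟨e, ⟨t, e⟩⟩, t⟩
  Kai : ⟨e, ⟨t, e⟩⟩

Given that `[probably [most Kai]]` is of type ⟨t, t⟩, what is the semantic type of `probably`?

[probably [most Kai]] is required to be ⟨t, t⟩. [most Kai] : t cannot yield ⟨t, t⟩ as functor, so probably : ⟨t, ⟨t, t⟩⟩.

⟨t, ⟨t, t⟩⟩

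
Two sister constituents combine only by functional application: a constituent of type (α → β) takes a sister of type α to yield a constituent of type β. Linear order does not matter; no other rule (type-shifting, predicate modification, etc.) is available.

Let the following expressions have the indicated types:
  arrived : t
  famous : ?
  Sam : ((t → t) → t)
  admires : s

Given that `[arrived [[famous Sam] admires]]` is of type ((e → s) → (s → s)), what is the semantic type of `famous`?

(((t → t) → t) → (s → (t → ((e → s) → (s → s)))))

[arrived [[famous Sam] admires]] is required to be ((e → s) → (s → s)). arrived : t cannot yield ((e → s) → (s → s)) as functor, so [[famous Sam] admires] : (t → ((e → s) → (s → s))).
[[famous Sam] admires] is required to be (t → ((e → s) → (s → s))). admires : s cannot yield (t → ((e → s) → (s → s))) as functor, so [famous Sam] : (s → (t → ((e → s) → (s → s)))).
[famous Sam] is required to be (s → (t → ((e → s) → (s → s)))). Sam : ((t → t) → t) cannot yield (s → (t → ((e → s) → (s → s)))) as functor, so famous : (((t → t) → t) → (s → (t → ((e → s) → (s → s))))).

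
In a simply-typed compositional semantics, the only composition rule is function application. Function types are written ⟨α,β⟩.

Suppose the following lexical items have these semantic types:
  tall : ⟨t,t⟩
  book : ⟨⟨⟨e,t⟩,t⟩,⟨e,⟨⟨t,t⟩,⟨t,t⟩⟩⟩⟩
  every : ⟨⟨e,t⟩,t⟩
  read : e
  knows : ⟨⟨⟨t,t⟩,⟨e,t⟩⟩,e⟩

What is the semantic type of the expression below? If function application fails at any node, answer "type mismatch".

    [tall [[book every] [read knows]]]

type mismatch

[book every] — book of type ⟨⟨⟨e,t⟩,t⟩,⟨e,⟨⟨t,t⟩,⟨t,t⟩⟩⟩⟩ combines with every of type ⟨⟨e,t⟩,t⟩: type ⟨e,⟨⟨t,t⟩,⟨t,t⟩⟩⟩.
[read knows]: e with ⟨⟨⟨t,t⟩,⟨e,t⟩⟩,e⟩ — neither is a function whose domain matches the other; composition fails here.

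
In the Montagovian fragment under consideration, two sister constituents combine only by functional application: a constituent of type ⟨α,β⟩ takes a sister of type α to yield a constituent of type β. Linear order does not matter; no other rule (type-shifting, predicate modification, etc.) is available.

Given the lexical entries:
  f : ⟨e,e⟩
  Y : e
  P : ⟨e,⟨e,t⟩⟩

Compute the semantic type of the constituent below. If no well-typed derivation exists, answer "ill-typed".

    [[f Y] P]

⟨e,t⟩

[f Y]: f is ⟨e,e⟩, Y is e; result e.
[[f Y] P]: P is ⟨e,⟨e,t⟩⟩, [f Y] is e; result ⟨e,t⟩.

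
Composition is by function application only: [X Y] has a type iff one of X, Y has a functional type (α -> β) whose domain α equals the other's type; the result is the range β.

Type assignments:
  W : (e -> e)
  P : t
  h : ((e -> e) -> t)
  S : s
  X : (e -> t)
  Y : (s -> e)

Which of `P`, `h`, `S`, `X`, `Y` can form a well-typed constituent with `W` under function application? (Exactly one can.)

h

P : t — no; W wants e, and P wants nothing (atomic).
h — combines: h : ((e -> e) -> t) takes W : (e -> e) as argument, giving t.
S : s — no; W wants e, and S wants nothing (atomic).
X : (e -> t) — no; W wants e, and X wants e.
Y : (s -> e) — no; W wants e, and Y wants s.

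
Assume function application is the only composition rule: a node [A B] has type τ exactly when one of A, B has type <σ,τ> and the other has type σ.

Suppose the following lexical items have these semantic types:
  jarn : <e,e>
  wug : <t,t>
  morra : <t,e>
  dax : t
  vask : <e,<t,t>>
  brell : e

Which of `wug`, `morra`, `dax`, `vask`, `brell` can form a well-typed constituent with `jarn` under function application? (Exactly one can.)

brell

wug : <t,t> — no; jarn wants e, and wug wants t.
morra : <t,e> — no; jarn wants e, and morra wants t.
dax : t — no; jarn wants e, and dax wants nothing (atomic).
vask : <e,<t,t>> — no; jarn wants e, and vask wants e.
brell — combines: jarn : <e,e> takes brell : e as argument, giving e.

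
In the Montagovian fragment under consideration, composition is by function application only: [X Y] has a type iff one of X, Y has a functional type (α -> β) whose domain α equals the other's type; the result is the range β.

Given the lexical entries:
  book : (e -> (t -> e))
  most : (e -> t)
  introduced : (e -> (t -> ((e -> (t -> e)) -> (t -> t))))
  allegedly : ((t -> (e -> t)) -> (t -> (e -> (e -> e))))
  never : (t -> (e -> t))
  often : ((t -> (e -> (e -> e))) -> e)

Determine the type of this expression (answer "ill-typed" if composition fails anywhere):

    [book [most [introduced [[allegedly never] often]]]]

[allegedly never]: functor allegedly : ((t -> (e -> t)) -> (t -> (e -> (e -> e)))), argument never : (t -> (e -> t)); result (t -> (e -> (e -> e))).
[[allegedly never] often]: functor often : ((t -> (e -> (e -> e))) -> e), argument [allegedly never] : (t -> (e -> (e -> e))); result e.
[introduced [[allegedly never] often]]: functor introduced : (e -> (t -> ((e -> (t -> e)) -> (t -> t)))), argument [[allegedly never] often] : e; result (t -> ((e -> (t -> e)) -> (t -> t))).
At [most [introduced [[allegedly never] often]]]: neither (e -> t) nor (t -> ((e -> (t -> e)) -> (t -> t))) can take the other as argument; the node is ill-typed.

ill-typed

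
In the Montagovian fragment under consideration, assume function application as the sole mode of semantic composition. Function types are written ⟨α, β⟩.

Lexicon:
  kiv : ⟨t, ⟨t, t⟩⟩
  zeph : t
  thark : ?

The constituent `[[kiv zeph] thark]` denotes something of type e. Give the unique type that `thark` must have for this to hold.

⟨⟨t, t⟩, e⟩

For [[kiv zeph] thark] to have type e with [kiv zeph] of type ⟨t, t⟩, thark must be the function: thark : ⟨⟨t, t⟩, e⟩.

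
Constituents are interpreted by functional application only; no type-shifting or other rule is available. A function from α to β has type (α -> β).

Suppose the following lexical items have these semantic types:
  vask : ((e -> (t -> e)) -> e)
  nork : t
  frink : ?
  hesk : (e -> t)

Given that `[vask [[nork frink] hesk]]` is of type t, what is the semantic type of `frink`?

For [vask [[nork frink] hesk]] to have type t with vask of type ((e -> (t -> e)) -> e), [[nork frink] hesk] must be the function: [[nork frink] hesk] : (((e -> (t -> e)) -> e) -> t).
For [[nork frink] hesk] to have type (((e -> (t -> e)) -> e) -> t) with hesk of type (e -> t), [nork frink] must be the function: [nork frink] : ((e -> t) -> (((e -> (t -> e)) -> e) -> t)).
For [nork frink] to have type ((e -> t) -> (((e -> (t -> e)) -> e) -> t)) with nork of type t, frink must be the function: frink : (t -> ((e -> t) -> (((e -> (t -> e)) -> e) -> t))).

(t -> ((e -> t) -> (((e -> (t -> e)) -> e) -> t)))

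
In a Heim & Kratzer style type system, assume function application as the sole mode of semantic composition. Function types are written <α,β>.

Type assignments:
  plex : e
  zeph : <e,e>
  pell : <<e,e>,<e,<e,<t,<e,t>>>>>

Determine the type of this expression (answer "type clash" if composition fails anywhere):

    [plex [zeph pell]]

<e,<t,<e,t>>>

[zeph pell]: pell is <<e,e>,<e,<e,<t,<e,t>>>>>, zeph is <e,e>; result <e,<e,<t,<e,t>>>>.
[plex [zeph pell]]: [zeph pell] is <e,<e,<t,<e,t>>>>, plex is e; result <e,<t,<e,t>>>.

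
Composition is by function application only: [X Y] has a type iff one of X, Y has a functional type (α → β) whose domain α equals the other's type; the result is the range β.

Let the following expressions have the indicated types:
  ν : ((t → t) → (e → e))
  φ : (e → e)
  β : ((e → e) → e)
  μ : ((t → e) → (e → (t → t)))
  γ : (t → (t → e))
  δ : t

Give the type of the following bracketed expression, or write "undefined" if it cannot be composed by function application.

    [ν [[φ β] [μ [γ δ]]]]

(e → e)

[φ β] — β of type ((e → e) → e) combines with φ of type (e → e): type e.
[γ δ] — γ of type (t → (t → e)) combines with δ of type t: type (t → e).
[μ [γ δ]] — μ of type ((t → e) → (e → (t → t))) combines with [γ δ] of type (t → e): type (e → (t → t)).
[[φ β] [μ [γ δ]]] — [μ [γ δ]] of type (e → (t → t)) combines with [φ β] of type e: type (t → t).
[ν [[φ β] [μ [γ δ]]]] — ν of type ((t → t) → (e → e)) combines with [[φ β] [μ [γ δ]]] of type (t → t): type (e → e).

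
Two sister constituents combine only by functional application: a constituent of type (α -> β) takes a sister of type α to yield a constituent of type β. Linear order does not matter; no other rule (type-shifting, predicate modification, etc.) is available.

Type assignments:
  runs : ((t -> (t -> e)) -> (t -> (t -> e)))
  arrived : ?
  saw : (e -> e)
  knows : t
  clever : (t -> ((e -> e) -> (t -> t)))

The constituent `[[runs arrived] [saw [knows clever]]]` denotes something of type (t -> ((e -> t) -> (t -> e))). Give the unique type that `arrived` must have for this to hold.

(((t -> (t -> e)) -> (t -> (t -> e))) -> ((t -> t) -> (t -> ((e -> t) -> (t -> e)))))

[[runs arrived] [saw [knows clever]]] must have type (t -> ((e -> t) -> (t -> e))). The sister [saw [knows clever]] has type (t -> t); that is not a function onto (t -> ((e -> t) -> (t -> e))), so [runs arrived] must be the functor, of type ((t -> t) -> (t -> ((e -> t) -> (t -> e)))).
[runs arrived] must have type ((t -> t) -> (t -> ((e -> t) -> (t -> e)))). The sister runs has type ((t -> (t -> e)) -> (t -> (t -> e))); that is not a function onto ((t -> t) -> (t -> ((e -> t) -> (t -> e)))), so arrived must be the functor, of type (((t -> (t -> e)) -> (t -> (t -> e))) -> ((t -> t) -> (t -> ((e -> t) -> (t -> e))))).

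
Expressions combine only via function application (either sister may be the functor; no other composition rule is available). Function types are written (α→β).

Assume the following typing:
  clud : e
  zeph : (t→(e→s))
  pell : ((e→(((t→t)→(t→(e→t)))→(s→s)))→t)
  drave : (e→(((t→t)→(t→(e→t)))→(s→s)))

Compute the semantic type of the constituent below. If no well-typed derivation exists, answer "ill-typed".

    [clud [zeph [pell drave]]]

s

At [pell drave], pell : ((e→(((t→t)→(t→(e→t)))→(s→s)))→t) takes drave : (e→(((t→t)→(t→(e→t)))→(s→s))), giving t.
At [zeph [pell drave]], zeph : (t→(e→s)) takes [pell drave] : t, giving (e→s).
At [clud [zeph [pell drave]]], [zeph [pell drave]] : (e→s) takes clud : e, giving s.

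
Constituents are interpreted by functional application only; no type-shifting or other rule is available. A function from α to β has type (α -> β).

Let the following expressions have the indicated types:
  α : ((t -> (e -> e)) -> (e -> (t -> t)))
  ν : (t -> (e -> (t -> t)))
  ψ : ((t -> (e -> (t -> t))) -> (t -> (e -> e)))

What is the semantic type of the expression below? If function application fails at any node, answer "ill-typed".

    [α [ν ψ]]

(e -> (t -> t))

[ν ψ]: functor ψ : ((t -> (e -> (t -> t))) -> (t -> (e -> e))), argument ν : (t -> (e -> (t -> t))); result (t -> (e -> e)).
[α [ν ψ]]: functor α : ((t -> (e -> e)) -> (e -> (t -> t))), argument [ν ψ] : (t -> (e -> e)); result (e -> (t -> t)).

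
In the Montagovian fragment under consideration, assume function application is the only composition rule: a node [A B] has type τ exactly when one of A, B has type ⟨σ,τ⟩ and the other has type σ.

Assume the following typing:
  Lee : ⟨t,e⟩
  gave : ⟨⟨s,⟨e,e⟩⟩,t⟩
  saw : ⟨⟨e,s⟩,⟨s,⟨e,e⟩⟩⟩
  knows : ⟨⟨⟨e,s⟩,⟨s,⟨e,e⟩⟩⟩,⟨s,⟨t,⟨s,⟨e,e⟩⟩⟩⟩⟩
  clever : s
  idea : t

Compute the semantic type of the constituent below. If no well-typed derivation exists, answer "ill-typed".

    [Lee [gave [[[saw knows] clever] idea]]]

[saw knows]: knows is ⟨⟨⟨e,s⟩,⟨s,⟨e,e⟩⟩⟩,⟨s,⟨t,⟨s,⟨e,e⟩⟩⟩⟩⟩, saw is ⟨⟨e,s⟩,⟨s,⟨e,e⟩⟩⟩; result ⟨s,⟨t,⟨s,⟨e,e⟩⟩⟩⟩.
[[saw knows] clever]: [saw knows] is ⟨s,⟨t,⟨s,⟨e,e⟩⟩⟩⟩, clever is s; result ⟨t,⟨s,⟨e,e⟩⟩⟩.
[[[saw knows] clever] idea]: [[saw knows] clever] is ⟨t,⟨s,⟨e,e⟩⟩⟩, idea is t; result ⟨s,⟨e,e⟩⟩.
[gave [[[saw knows] clever] idea]]: gave is ⟨⟨s,⟨e,e⟩⟩,t⟩, [[[saw knows] clever] idea] is ⟨s,⟨e,e⟩⟩; result t.
[Lee [gave [[[saw knows] clever] idea]]]: Lee is ⟨t,e⟩, [gave [[[saw knows] clever] idea]] is t; result e.

e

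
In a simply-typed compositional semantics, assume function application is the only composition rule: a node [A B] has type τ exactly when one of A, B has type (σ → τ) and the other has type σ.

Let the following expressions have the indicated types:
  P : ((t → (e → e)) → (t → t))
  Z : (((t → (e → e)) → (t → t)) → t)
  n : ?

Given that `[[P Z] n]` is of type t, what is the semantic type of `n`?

[[P Z] n] is required to be t. [P Z] : t cannot yield t as functor, so n : (t → t).

(t → t)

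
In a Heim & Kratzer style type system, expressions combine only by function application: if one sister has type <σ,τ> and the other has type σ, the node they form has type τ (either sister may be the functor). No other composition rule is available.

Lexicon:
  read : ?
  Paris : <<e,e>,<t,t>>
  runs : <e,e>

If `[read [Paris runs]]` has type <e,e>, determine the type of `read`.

<<t,t>,<e,e>>

[read [Paris runs]] is required to be <e,e>. [Paris runs] : <t,t> cannot yield <e,e> as functor, so read : <<t,t>,<e,e>>.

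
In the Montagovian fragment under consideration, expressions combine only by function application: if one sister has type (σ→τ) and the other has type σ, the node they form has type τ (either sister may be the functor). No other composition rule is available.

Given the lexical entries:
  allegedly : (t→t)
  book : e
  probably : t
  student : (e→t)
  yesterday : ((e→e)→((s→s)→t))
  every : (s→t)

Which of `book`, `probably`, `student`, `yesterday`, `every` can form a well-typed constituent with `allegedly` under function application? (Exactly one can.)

book : e — allegedly needs t; book needs nothing (atomic); neither fits.
probably — combines: allegedly : (t→t) takes probably : t as argument, giving t.
student : (e→t) — allegedly needs t; student needs e; neither fits.
yesterday : ((e→e)→((s→s)→t)) — allegedly needs t; yesterday needs (e→e); neither fits.
every : (s→t) — allegedly needs t; every needs s; neither fits.

probably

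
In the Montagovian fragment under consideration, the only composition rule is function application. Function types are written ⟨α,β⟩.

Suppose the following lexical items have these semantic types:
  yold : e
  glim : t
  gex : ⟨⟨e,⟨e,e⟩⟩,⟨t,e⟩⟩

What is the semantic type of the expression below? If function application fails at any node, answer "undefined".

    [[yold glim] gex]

undefined

At [yold glim]: neither e nor t can take the other as argument; the node is ill-typed.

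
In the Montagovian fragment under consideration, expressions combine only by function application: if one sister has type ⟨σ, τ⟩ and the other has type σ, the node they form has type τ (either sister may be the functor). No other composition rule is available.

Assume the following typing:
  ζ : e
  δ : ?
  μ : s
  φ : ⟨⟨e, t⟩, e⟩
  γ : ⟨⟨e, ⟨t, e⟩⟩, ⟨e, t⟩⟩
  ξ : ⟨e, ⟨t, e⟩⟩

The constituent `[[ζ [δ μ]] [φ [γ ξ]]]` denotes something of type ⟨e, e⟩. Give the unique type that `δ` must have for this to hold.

[[ζ [δ μ]] [φ [γ ξ]]] must have type ⟨e, e⟩. The sister [φ [γ ξ]] has type e; that is not a function onto ⟨e, e⟩, so [ζ [δ μ]] must be the functor, of type ⟨e, ⟨e, e⟩⟩.
[ζ [δ μ]] must have type ⟨e, ⟨e, e⟩⟩. The sister ζ has type e; that is not a function onto ⟨e, ⟨e, e⟩⟩, so [δ μ] must be the functor, of type ⟨e, ⟨e, ⟨e, e⟩⟩⟩.
[δ μ] must have type ⟨e, ⟨e, ⟨e, e⟩⟩⟩. The sister μ has type s; that is not a function onto ⟨e, ⟨e, ⟨e, e⟩⟩⟩, so δ must be the functor, of type ⟨s, ⟨e, ⟨e, ⟨e, e⟩⟩⟩⟩.

⟨s, ⟨e, ⟨e, ⟨e, e⟩⟩⟩⟩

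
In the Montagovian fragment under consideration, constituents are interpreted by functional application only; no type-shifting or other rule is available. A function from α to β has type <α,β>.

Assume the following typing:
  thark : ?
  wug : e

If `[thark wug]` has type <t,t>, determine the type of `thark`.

<e,<t,t>>

[thark wug] is required to be <t,t>. wug : e cannot yield <t,t> as functor, so thark : <e,<t,t>>.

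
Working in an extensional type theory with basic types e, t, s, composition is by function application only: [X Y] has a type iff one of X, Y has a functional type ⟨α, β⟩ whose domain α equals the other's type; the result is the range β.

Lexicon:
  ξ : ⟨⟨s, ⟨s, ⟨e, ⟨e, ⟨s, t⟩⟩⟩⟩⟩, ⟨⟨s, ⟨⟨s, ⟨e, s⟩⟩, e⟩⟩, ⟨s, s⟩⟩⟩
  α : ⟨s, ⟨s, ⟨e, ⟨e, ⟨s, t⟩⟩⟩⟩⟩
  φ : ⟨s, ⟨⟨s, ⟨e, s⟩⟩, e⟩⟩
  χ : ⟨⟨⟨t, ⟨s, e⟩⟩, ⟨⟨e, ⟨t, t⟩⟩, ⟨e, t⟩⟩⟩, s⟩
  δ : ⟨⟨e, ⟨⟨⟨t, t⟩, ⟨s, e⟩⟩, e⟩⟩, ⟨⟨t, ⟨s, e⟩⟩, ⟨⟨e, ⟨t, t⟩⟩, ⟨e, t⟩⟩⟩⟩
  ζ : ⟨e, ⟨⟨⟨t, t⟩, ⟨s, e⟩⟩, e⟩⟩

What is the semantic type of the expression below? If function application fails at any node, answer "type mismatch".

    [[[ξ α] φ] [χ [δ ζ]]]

[ξ α] — ξ of type ⟨⟨s, ⟨s, ⟨e, ⟨e, ⟨s, t⟩⟩⟩⟩⟩, ⟨⟨s, ⟨⟨s, ⟨e, s⟩⟩, e⟩⟩, ⟨s, s⟩⟩⟩ combines with α of type ⟨s, ⟨s, ⟨e, ⟨e, ⟨s, t⟩⟩⟩⟩⟩: type ⟨⟨s, ⟨⟨s, ⟨e, s⟩⟩, e⟩⟩, ⟨s, s⟩⟩.
[[ξ α] φ] — [ξ α] of type ⟨⟨s, ⟨⟨s, ⟨e, s⟩⟩, e⟩⟩, ⟨s, s⟩⟩ combines with φ of type ⟨s, ⟨⟨s, ⟨e, s⟩⟩, e⟩⟩: type ⟨s, s⟩.
[δ ζ] — δ of type ⟨⟨e, ⟨⟨⟨t, t⟩, ⟨s, e⟩⟩, e⟩⟩, ⟨⟨t, ⟨s, e⟩⟩, ⟨⟨e, ⟨t, t⟩⟩, ⟨e, t⟩⟩⟩⟩ combines with ζ of type ⟨e, ⟨⟨⟨t, t⟩, ⟨s, e⟩⟩, e⟩⟩: type ⟨⟨t, ⟨s, e⟩⟩, ⟨⟨e, ⟨t, t⟩⟩, ⟨e, t⟩⟩⟩.
[χ [δ ζ]] — χ of type ⟨⟨⟨t, ⟨s, e⟩⟩, ⟨⟨e, ⟨t, t⟩⟩, ⟨e, t⟩⟩⟩, s⟩ combines with [δ ζ] of type ⟨⟨t, ⟨s, e⟩⟩, ⟨⟨e, ⟨t, t⟩⟩, ⟨e, t⟩⟩⟩: type s.
[[[ξ α] φ] [χ [δ ζ]]] — [[ξ α] φ] of type ⟨s, s⟩ combines with [χ [δ ζ]] of type s: type s.

s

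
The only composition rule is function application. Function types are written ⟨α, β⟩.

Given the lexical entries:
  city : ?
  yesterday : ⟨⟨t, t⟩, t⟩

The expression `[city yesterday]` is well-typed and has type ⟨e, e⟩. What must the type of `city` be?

[city yesterday] must have type ⟨e, e⟩. The sister yesterday has type ⟨⟨t, t⟩, t⟩; that is not a function onto ⟨e, e⟩, so city must be the functor, of type ⟨⟨⟨t, t⟩, t⟩, ⟨e, e⟩⟩.

⟨⟨⟨t, t⟩, t⟩, ⟨e, e⟩⟩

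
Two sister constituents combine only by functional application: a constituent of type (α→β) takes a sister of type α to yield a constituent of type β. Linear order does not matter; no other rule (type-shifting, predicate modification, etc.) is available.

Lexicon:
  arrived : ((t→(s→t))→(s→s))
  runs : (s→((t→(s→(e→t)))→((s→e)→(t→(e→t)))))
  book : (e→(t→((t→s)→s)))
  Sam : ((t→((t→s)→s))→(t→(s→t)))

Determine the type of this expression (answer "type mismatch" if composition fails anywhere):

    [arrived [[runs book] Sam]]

type mismatch

[runs book]: (s→((t→(s→(e→t)))→((s→e)→(t→(e→t))))) with (e→(t→((t→s)→s))) — neither is a function whose domain matches the other; composition fails here.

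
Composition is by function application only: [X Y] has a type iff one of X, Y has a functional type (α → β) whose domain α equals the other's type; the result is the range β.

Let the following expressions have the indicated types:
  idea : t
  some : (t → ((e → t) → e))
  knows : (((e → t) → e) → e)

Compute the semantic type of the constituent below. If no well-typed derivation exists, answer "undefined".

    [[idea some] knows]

e

At [idea some], some : (t → ((e → t) → e)) takes idea : t, giving ((e → t) → e).
At [[idea some] knows], knows : (((e → t) → e) → e) takes [idea some] : ((e → t) → e), giving e.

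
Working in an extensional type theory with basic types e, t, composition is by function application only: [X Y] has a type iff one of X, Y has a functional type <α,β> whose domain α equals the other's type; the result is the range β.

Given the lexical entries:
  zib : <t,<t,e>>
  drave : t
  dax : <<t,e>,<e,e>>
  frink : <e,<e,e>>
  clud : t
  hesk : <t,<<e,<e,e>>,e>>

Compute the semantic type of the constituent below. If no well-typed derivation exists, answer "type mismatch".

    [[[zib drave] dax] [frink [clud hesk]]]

At [zib drave], zib : <t,<t,e>> takes drave : t, giving <t,e>.
At [[zib drave] dax], dax : <<t,e>,<e,e>> takes [zib drave] : <t,e>, giving <e,e>.
At [clud hesk], hesk : <t,<<e,<e,e>>,e>> takes clud : t, giving <<e,<e,e>>,e>.
At [frink [clud hesk]], [clud hesk] : <<e,<e,e>>,e> takes frink : <e,<e,e>>, giving e.
At [[[zib drave] dax] [frink [clud hesk]]], [[zib drave] dax] : <e,e> takes [frink [clud hesk]] : e, giving e.

e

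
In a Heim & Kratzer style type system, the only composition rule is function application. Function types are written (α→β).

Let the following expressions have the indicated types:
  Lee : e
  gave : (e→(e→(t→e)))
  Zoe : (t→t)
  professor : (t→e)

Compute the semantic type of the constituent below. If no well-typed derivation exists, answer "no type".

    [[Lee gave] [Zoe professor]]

no type

[Lee gave]: functor gave : (e→(e→(t→e))), argument Lee : e; result (e→(t→e)).
[Zoe professor]: (t→t) with (t→e) — neither is a function whose domain matches the other; composition fails here.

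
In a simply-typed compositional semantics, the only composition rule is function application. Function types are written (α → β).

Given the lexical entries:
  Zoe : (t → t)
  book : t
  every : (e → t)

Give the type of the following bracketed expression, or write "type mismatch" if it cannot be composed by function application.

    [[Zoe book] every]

At [Zoe book], Zoe : (t → t) takes book : t, giving t.
[[Zoe book] every]: t with (e → t) — neither is a function whose domain matches the other; composition fails here.

type mismatch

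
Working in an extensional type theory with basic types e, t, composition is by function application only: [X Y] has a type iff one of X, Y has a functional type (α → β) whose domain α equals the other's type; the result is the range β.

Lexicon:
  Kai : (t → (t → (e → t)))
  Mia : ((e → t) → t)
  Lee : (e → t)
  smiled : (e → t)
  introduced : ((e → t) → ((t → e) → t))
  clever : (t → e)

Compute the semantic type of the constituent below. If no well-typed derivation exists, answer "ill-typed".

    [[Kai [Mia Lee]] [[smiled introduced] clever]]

(e → t)

[Mia Lee]: ((e → t) → t) applied to (e → t) yields t.
[Kai [Mia Lee]]: (t → (t → (e → t))) applied to t yields (t → (e → t)).
[smiled introduced]: ((e → t) → ((t → e) → t)) applied to (e → t) yields ((t → e) → t).
[[smiled introduced] clever]: ((t → e) → t) applied to (t → e) yields t.
[[Kai [Mia Lee]] [[smiled introduced] clever]]: (t → (e → t)) applied to t yields (e → t).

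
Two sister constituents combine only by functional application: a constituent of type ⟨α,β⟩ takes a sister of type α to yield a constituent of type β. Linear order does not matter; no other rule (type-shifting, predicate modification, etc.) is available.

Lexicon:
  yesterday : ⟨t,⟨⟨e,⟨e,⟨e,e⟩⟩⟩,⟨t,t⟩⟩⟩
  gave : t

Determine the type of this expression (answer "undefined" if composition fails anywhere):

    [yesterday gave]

⟨⟨e,⟨e,⟨e,e⟩⟩⟩,⟨t,t⟩⟩

[yesterday gave]: functor yesterday : ⟨t,⟨⟨e,⟨e,⟨e,e⟩⟩⟩,⟨t,t⟩⟩⟩, argument gave : t; result ⟨⟨e,⟨e,⟨e,e⟩⟩⟩,⟨t,t⟩⟩.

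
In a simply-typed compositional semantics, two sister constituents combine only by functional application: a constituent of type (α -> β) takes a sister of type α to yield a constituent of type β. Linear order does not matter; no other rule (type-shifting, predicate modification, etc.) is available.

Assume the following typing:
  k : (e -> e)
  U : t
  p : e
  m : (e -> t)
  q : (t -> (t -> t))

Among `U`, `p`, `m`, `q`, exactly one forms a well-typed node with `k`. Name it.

p

U : t — no; k wants e, and U wants nothing (atomic).
p — combines: k : (e -> e) takes p : e as argument, giving e.
m : (e -> t) — no; k wants e, and m wants e.
q : (t -> (t -> t)) — no; k wants e, and q wants t.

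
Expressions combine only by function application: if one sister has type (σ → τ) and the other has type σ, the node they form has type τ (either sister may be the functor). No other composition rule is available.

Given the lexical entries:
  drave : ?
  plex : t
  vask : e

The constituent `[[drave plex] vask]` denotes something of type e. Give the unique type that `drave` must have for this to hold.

(t → (e → e))

[[drave plex] vask] is required to be e. vask : e cannot yield e as functor, so [drave plex] : (e → e).
[drave plex] is required to be (e → e). plex : t cannot yield (e → e) as functor, so drave : (t → (e → e)).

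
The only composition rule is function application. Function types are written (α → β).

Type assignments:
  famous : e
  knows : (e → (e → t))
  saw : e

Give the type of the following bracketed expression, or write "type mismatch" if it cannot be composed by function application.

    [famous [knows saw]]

[knows saw]: functor knows : (e → (e → t)), argument saw : e; result (e → t).
[famous [knows saw]]: functor [knows saw] : (e → t), argument famous : e; result t.

t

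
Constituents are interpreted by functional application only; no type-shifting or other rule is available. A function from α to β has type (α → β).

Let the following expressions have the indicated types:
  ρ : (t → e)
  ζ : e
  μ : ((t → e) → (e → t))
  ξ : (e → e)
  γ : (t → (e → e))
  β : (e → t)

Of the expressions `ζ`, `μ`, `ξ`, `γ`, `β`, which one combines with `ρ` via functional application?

μ

ζ : e — neither side's domain matches the other.
μ — combines: μ : ((t → e) → (e → t)) takes ρ : (t → e) as argument, giving (e → t).
ξ : (e → e) — neither side's domain matches the other.
γ : (t → (e → e)) — neither side's domain matches the other.
β : (e → t) — neither side's domain matches the other.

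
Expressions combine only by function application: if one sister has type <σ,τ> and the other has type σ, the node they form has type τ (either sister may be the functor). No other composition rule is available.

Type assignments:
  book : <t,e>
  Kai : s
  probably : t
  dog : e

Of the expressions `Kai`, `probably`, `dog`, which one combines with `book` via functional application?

probably

Kai : s — book needs t; Kai needs nothing (atomic); neither fits.
probably — combines: book : <t,e> takes probably : t as argument, giving e.
dog : e — book needs t; dog needs nothing (atomic); neither fits.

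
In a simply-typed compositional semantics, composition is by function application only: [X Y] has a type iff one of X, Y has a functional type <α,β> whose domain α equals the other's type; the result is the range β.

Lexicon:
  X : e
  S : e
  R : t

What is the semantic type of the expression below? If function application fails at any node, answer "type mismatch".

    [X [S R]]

type mismatch

[S R]: e and t cannot combine by function application — type clash.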